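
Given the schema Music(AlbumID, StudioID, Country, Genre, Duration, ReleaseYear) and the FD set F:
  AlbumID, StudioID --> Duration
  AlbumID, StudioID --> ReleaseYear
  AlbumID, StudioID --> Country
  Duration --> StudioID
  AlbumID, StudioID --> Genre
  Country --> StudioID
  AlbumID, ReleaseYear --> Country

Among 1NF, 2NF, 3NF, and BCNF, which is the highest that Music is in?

Candidate keys: {AlbumID, Country}, {AlbumID, Duration}, {AlbumID, ReleaseYear}, {AlbumID, StudioID}. Prime attributes: {AlbumID, Country, Duration, ReleaseYear, StudioID}.
Duration --> StudioID breaks BCNF: {Duration}⁺ = {Duration, StudioID}, so {Duration} is not a superkey.
But every attribute on its right side ({StudioID}) is prime, and the same holds for every other non-superkey FD, so 3NF still holds.

3NF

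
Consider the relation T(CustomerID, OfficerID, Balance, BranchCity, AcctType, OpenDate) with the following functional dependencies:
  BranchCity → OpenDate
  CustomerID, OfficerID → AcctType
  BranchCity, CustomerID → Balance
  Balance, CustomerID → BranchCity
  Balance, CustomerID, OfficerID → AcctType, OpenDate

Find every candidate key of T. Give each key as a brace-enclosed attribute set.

No FD produces {CustomerID, OfficerID}, so they must be in every candidate key.
{Balance, CustomerID, OfficerID}⁺ = {AcctType, Balance, BranchCity, CustomerID, OfficerID, OpenDate} — all of the relation — so {Balance, CustomerID, OfficerID} is a candidate key.
{BranchCity, CustomerID, OfficerID}⁺ = {AcctType, Balance, BranchCity, CustomerID, OfficerID, OpenDate} — all of the relation — so {BranchCity, CustomerID, OfficerID} is a candidate key.
No proper subset of any of these is a key, and no other minimal superkey exists.

{Balance, CustomerID, OfficerID}, {BranchCity, CustomerID, OfficerID}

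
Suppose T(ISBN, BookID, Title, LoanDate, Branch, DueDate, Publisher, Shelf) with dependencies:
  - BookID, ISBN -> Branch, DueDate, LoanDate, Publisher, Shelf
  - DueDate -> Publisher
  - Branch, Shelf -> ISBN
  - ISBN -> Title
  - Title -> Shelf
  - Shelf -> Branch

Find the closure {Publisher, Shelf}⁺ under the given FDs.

{Branch, ISBN, Publisher, Shelf, Title}

Start with {Publisher, Shelf}.
Shelf -> Branch applies; add {Branch} → now {Branch, Publisher, Shelf}.
Branch, Shelf -> ISBN applies; add {ISBN} → now {Branch, ISBN, Publisher, Shelf}.
ISBN -> Title applies; add {Title} → now {Branch, ISBN, Publisher, Shelf, Title}.
No further FD applies.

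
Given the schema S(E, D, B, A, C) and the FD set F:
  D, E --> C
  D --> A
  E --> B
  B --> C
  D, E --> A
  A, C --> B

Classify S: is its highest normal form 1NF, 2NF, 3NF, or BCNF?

1NF

Candidate key: {D, E}. Prime attributes: {D, E}.
D --> A: {D}⁺ = {A, D}, which is not all of the attributes, so the left side is not a superkey — BCNF is violated.
D --> A has non-prime {A} on the right and a non-superkey on the left, so 3NF fails.
{D} is a proper subset of the key {D, E}, and {D}⁺ contains the non-prime attribute {A} — a partial dependency, so 2NF is violated.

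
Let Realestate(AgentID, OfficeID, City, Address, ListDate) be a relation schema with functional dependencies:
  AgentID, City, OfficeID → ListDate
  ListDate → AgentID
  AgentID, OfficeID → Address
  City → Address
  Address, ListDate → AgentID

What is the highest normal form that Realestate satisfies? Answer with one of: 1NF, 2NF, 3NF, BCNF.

Candidate keys: {AgentID, City, OfficeID}, {City, ListDate, OfficeID}. Prime attributes: {AgentID, City, ListDate, OfficeID}.
For ListDate → AgentID we have {ListDate}⁺ = {AgentID, ListDate}; {ListDate} is not a superkey, so BCNF fails.
AgentID, OfficeID → Address determines the non-prime attribute {Address} from a non-superkey — 3NF is violated.
Since {City} ⊂ {AgentID, City, OfficeID} and {City}⁺ ⊇ {Address} with {Address} non-prime, there is a partial dependency; 2NF fails.

1NF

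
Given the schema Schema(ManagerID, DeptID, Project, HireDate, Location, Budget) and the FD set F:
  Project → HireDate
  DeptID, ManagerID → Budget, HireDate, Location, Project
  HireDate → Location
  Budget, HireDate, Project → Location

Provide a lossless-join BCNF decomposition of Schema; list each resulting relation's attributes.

{Budget, DeptID, ManagerID, Project}; {HireDate, Location}; {HireDate, Project}

Candidate key of the original relation: {DeptID, ManagerID}.
Within {Budget, DeptID, HireDate, Location, ManagerID, Project}: {Project}⁺ ∩ {Budget, DeptID, HireDate, Location, ManagerID, Project} = {HireDate, Location, Project}, not the whole set, so Project → HireDate, Location violates BCNF; decompose into {HireDate, Location, Project} and {Budget, DeptID, ManagerID, Project}.
Within {HireDate, Location, Project}: {HireDate}⁺ ∩ {HireDate, Location, Project} = {HireDate, Location}, not the whole set, so HireDate → Location violates BCNF; decompose into {HireDate, Location} and {HireDate, Project}.
{HireDate, Location}: every determinant is a superkey — BCNF.
{HireDate, Project}: every determinant is a superkey — BCNF.
{Budget, DeptID, ManagerID, Project}: every determinant is a superkey — BCNF.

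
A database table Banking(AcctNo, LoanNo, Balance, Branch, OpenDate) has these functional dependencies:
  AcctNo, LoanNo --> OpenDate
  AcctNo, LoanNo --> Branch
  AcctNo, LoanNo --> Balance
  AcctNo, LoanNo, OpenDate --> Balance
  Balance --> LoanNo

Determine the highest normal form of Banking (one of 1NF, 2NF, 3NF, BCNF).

3NF

Candidate keys: {AcctNo, Balance}, {AcctNo, LoanNo}. Prime attributes: {AcctNo, Balance, LoanNo}.
Balance --> LoanNo: {Balance}⁺ = {Balance, LoanNo}, which is not all of the attributes, so the left side is not a superkey — BCNF is violated.
Its right-hand attributes {LoanNo} are all prime, as are those of every other non-superkey FD — the relation is in 3NF.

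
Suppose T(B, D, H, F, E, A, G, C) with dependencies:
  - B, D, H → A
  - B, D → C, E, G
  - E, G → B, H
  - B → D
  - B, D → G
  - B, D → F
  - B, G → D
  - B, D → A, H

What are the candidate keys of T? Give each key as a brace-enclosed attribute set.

Closure of {B} is {A, B, C, D, E, F, G, H}, the whole schema; {B} is a candidate key.
Closure of {E, G} is {A, B, C, D, E, F, G, H}, the whole schema; {E, G} is a candidate key.
These are minimal and exhaustive — every other superkey contains one of them.

{B}, {E, G}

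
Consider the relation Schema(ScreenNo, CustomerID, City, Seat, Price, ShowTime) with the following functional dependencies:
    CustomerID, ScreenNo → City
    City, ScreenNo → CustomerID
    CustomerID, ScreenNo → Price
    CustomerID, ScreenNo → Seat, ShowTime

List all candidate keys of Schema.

{ScreenNo} never appears on the right of any FD, so every key must include it.
{City, ScreenNo}⁺ = {City, CustomerID, Price, ScreenNo, Seat, ShowTime} — all of the relation — so {City, ScreenNo} is a candidate key.
{CustomerID, ScreenNo}⁺ = {City, CustomerID, Price, ScreenNo, Seat, ShowTime} — all of the relation — so {CustomerID, ScreenNo} is a candidate key.
No proper subset of any of these is a key, and no other minimal superkey exists.

{City, ScreenNo}, {CustomerID, ScreenNo}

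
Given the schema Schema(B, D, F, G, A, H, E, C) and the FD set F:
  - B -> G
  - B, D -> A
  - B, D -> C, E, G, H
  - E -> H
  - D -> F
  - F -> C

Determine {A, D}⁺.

Start with {A, D}.
D -> F applies; add {F} → now {A, D, F}.
F -> C applies; add {C} → now {A, C, D, F}.
No further FD applies.

{A, C, D, F}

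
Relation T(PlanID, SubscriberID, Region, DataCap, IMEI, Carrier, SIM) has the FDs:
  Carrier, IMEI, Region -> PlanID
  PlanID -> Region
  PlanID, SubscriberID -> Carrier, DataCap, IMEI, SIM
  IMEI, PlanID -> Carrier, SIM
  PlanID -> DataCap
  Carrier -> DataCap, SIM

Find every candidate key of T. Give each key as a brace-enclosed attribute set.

{Carrier, IMEI, Region, SubscriberID}, {PlanID, SubscriberID}

Attributes never on any right-hand side: {SubscriberID} — every candidate key must contain it.
{PlanID, SubscriberID} is a candidate key since {PlanID, SubscriberID}⁺ = {Carrier, DataCap, IMEI, PlanID, Region, SIM, SubscriberID} covers every attribute.
{Carrier, IMEI, Region, SubscriberID} is a candidate key since {Carrier, IMEI, Region, SubscriberID}⁺ = {Carrier, DataCap, IMEI, PlanID, Region, SIM, SubscriberID} covers every attribute.
These are minimal and exhaustive — every other superkey contains one of them.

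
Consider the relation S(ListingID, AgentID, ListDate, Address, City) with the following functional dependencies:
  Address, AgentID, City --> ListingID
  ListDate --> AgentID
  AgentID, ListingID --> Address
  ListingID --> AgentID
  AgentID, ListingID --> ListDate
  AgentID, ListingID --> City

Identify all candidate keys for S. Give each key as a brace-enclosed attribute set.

{Address, AgentID, City}, {Address, City, ListDate}, {ListingID}

{ListingID}⁺ = {Address, AgentID, City, ListDate, ListingID} — all of the relation — so {ListingID} is a candidate key.
{Address, AgentID, City}⁺ = {Address, AgentID, City, ListDate, ListingID} — all of the relation — so {Address, AgentID, City} is a candidate key.
{Address, City, ListDate}⁺ = {Address, AgentID, City, ListDate, ListingID} — all of the relation — so {Address, City, ListDate} is a candidate key.
Any other superkey properly contains one of these, so there are no further candidate keys.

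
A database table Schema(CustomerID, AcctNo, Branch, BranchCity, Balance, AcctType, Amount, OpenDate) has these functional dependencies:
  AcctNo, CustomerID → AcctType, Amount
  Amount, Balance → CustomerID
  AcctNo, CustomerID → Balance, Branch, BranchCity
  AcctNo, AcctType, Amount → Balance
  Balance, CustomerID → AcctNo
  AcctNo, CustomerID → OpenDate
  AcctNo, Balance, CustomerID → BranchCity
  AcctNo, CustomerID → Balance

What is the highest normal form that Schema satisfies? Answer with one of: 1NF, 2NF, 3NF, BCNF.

BCNF

Candidate keys: {AcctNo, AcctType, Amount}, {AcctNo, CustomerID}, {Amount, Balance}, {Balance, CustomerID}. Prime attributes: {AcctNo, AcctType, Amount, Balance, CustomerID}.
Each dependency's left side is a superkey — BCNF holds.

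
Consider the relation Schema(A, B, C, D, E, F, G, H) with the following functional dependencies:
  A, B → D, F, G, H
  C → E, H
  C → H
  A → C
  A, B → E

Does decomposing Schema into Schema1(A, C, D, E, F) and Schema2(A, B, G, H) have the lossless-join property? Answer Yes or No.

The shared attributes are {A} and {A}⁺ = {A, C, E, H}.
Schema1 ⊄ {A, C, E, H} and Schema2 ⊄ {A, C, E, H}, so the split is lossy.

No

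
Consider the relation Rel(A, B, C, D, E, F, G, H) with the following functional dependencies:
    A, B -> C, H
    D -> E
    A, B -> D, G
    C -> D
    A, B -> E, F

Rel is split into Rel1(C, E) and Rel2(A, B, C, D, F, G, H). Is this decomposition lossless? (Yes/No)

The shared attributes are {C} and {C}⁺ = {C, D, E}.
Since Rel1 ⊆ {C, D, E}, the intersection is a superkey of Rel1; the decomposition is lossless.

Yes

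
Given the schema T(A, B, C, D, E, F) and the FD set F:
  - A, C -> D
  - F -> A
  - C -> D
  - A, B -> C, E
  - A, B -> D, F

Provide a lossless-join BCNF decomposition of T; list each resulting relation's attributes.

Candidate keys of the original relation: {A, B}, {B, F}.
In {A, B, C, D, E, F}, {A, C} is not a superkey ({A, C}⁺ restricted to this set is {A, C, D}), so split on A, C -> D into {A, C, D} and {A, B, C, E, F}.
In {A, C, D}, {C} is not a superkey ({C}⁺ restricted to this set is {C, D}), so split on C -> D into {C, D} and {A, C}.
{C, D} is in BCNF.
{A, C} is in BCNF.
In {A, B, C, E, F}, {F} is not a superkey ({F}⁺ restricted to this set is {A, F}), so split on F -> A into {A, F} and {B, C, E, F}.
{A, F} is in BCNF.
{B, C, E, F} is in BCNF.

{A, C}; {A, F}; {B, C, E, F}; {C, D}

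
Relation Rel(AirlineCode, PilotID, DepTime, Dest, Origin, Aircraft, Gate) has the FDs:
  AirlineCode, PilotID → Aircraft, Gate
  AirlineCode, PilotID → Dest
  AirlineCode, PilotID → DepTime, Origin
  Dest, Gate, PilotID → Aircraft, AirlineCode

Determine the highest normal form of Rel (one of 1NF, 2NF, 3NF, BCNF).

Candidate keys: {AirlineCode, PilotID}, {Dest, Gate, PilotID}. Prime attributes: {AirlineCode, Dest, Gate, PilotID}.
Every FD has a superkey on the left, so the relation is in BCNF.

BCNF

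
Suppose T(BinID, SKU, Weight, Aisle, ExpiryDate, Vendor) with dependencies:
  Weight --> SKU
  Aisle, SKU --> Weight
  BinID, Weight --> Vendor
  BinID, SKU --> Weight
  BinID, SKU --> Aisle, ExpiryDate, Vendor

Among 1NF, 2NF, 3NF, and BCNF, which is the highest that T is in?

3NF

Candidate keys: {BinID, SKU}, {BinID, Weight}. Prime attributes: {BinID, SKU, Weight}.
For Weight --> SKU we have {Weight}⁺ = {SKU, Weight}; {Weight} is not a superkey, so BCNF fails.
Its right-hand attributes {SKU} are all prime, as are those of every other non-superkey FD — the relation is in 3NF.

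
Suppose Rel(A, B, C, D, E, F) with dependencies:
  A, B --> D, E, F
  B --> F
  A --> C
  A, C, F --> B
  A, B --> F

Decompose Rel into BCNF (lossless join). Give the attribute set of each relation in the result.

{A, B, D, E}; {A, C}; {B, F}

Candidate keys of the original relation: {A, B}, {A, F}.
{A, B, C, D, E, F}: {B} determines {B, F} here but is not a superkey — split on B --> F, giving {B, F} and {A, B, C, D, E}.
{B, F}: every determinant is a superkey — BCNF.
{A, B, C, D, E}: {A} determines {A, C} here but is not a superkey — split on A --> C, giving {A, C} and {A, B, D, E}.
{A, C}: every determinant is a superkey — BCNF.
{A, B, D, E}: every determinant is a superkey — BCNF.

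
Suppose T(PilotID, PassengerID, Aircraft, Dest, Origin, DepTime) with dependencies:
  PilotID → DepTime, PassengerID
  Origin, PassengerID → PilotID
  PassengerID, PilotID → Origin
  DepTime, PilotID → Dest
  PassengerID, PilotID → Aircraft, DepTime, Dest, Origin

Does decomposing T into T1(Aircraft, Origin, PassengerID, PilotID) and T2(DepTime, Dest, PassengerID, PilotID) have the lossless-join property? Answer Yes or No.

Yes

T1 ∩ T2 = {PassengerID, PilotID}; its closure under F is {Aircraft, DepTime, Dest, Origin, PassengerID, PilotID}.
This includes all of T1, so the common attributes are a superkey of T1 — the join is lossless.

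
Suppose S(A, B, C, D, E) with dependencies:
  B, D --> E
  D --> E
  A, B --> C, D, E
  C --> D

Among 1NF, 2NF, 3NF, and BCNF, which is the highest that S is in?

Candidate key: {A, B}. Prime attributes: {A, B}.
B, D --> E breaks BCNF: {B, D}⁺ = {B, D, E}, so {B, D} is not a superkey.
B, D --> E has non-prime {E} on the right and a non-superkey on the left, so 3NF fails.
No proper subset of a key has a non-prime attribute in its closure, so there is no partial dependency; 2NF holds.

2NF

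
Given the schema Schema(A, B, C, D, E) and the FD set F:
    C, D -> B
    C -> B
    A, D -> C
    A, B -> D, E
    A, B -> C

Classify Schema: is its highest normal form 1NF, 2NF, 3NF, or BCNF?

Candidate keys: {A, B}, {A, C}, {A, D}. Prime attributes: {A, B, C, D}.
For C, D -> B we have {C, D}⁺ = {B, C, D}; {C, D} is not a superkey, so BCNF fails.
Since {B} ⊆ prime attributes and every other non-superkey FD also has a prime right side, the schema is in 3NF.

3NF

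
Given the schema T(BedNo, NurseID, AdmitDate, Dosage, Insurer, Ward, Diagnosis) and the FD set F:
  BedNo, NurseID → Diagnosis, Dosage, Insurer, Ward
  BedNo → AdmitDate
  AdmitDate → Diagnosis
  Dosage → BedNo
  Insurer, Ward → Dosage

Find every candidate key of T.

No FD produces {NurseID}, so it must be in every candidate key.
{BedNo, NurseID}⁺ = {AdmitDate, BedNo, Diagnosis, Dosage, Insurer, NurseID, Ward}, which is every attribute, so {BedNo, NurseID} is a candidate key.
{Dosage, NurseID}⁺ = {AdmitDate, BedNo, Diagnosis, Dosage, Insurer, NurseID, Ward}, which is every attribute, so {Dosage, NurseID} is a candidate key.
{Insurer, NurseID, Ward}⁺ = {AdmitDate, BedNo, Diagnosis, Dosage, Insurer, NurseID, Ward}, which is every attribute, so {Insurer, NurseID, Ward} is a candidate key.
These are minimal and exhaustive — every other superkey contains one of them.

{BedNo, NurseID}, {Dosage, NurseID}, {Insurer, NurseID, Ward}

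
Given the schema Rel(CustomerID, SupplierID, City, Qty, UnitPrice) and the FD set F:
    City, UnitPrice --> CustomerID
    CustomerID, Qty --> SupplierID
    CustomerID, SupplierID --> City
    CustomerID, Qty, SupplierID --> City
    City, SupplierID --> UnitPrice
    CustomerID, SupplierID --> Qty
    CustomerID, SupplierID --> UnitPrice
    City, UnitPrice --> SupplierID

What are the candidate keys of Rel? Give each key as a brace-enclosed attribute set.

{City, SupplierID}, {City, UnitPrice}, {CustomerID, Qty}, {CustomerID, SupplierID}

{City, SupplierID}⁺ = {City, CustomerID, Qty, SupplierID, UnitPrice}, which is every attribute, so {City, SupplierID} is a candidate key.
{City, UnitPrice}⁺ = {City, CustomerID, Qty, SupplierID, UnitPrice}, which is every attribute, so {City, UnitPrice} is a candidate key.
{CustomerID, Qty}⁺ = {City, CustomerID, Qty, SupplierID, UnitPrice}, which is every attribute, so {CustomerID, Qty} is a candidate key.
{CustomerID, SupplierID}⁺ = {City, CustomerID, Qty, SupplierID, UnitPrice}, which is every attribute, so {CustomerID, SupplierID} is a candidate key.
These are minimal and exhaustive — every other superkey contains one of them.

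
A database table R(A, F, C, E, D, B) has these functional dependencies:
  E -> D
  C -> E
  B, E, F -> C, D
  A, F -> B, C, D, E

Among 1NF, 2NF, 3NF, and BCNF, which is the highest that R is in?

Candidate key: {A, F}. Prime attributes: {A, F}.
E -> D breaks BCNF: {E}⁺ = {D, E}, so {E} is not a superkey.
E -> D determines the non-prime attribute {D} from a non-superkey — 3NF is violated.
No non-prime attribute depends on a proper subset of any candidate key, so 2NF holds.

2NF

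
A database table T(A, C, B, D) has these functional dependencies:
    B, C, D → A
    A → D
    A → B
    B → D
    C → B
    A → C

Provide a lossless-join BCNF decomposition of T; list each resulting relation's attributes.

{A, B, C}; {B, D}

Candidate keys of the original relation: {A}, {C}.
In {A, B, C, D}, {B} is not a superkey ({B}⁺ restricted to this set is {B, D}), so split on B → D into {B, D} and {A, B, C}.
{B, D} has no BCNF violation.
{A, B, C} has no BCNF violation.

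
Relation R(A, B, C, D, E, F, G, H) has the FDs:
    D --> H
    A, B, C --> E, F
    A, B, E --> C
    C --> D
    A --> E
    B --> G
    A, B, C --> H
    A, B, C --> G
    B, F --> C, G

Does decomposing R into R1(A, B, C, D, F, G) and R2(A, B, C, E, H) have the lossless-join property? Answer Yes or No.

Yes

R1 ∩ R2 = {A, B, C}; its closure under F is {A, B, C, D, E, F, G, H}.
R1 is contained in that closure, so R1 ∩ R2 --> R1 holds and the join is lossless.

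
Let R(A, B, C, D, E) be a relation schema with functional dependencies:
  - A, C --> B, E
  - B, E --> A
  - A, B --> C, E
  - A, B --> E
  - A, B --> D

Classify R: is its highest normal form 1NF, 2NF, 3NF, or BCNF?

Candidate keys: {A, B}, {A, C}, {B, E}. Prime attributes: {A, B, C, E}.
Every FD has a superkey on the left, so the relation is in BCNF.

BCNF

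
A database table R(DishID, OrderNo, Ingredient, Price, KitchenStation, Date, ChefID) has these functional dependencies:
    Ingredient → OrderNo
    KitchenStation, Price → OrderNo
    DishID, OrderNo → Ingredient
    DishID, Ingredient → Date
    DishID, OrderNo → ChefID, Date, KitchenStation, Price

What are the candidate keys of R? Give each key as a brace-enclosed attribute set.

{DishID, Ingredient}, {DishID, KitchenStation, Price}, {DishID, OrderNo}

{DishID} never appears on the right of any FD, so every key must include it.
Closure of {DishID, Ingredient} is {ChefID, Date, DishID, Ingredient, KitchenStation, OrderNo, Price}, the whole schema; {DishID, Ingredient} is a candidate key.
Closure of {DishID, OrderNo} is {ChefID, Date, DishID, Ingredient, KitchenStation, OrderNo, Price}, the whole schema; {DishID, OrderNo} is a candidate key.
Closure of {DishID, KitchenStation, Price} is {ChefID, Date, DishID, Ingredient, KitchenStation, OrderNo, Price}, the whole schema; {DishID, KitchenStation, Price} is a candidate key.
Any other superkey properly contains one of these, so there are no further candidate keys.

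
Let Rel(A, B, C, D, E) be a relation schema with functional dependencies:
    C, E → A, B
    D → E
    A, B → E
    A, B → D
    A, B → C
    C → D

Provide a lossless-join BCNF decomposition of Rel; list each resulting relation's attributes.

Candidate keys of the original relation: {A, B}, {C}.
In {A, B, C, D, E}, {D} is not a superkey ({D}⁺ restricted to this set is {D, E}), so split on D → E into {D, E} and {A, B, C, D}.
{D, E} is in BCNF.
{A, B, C, D} is in BCNF.

{A, B, C, D}; {D, E}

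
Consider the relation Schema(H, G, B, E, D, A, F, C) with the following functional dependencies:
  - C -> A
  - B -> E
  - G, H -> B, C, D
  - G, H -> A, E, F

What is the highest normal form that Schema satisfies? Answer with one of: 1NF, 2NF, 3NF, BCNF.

2NF

Candidate key: {G, H}. Prime attributes: {G, H}.
C -> A: {C}⁺ = {A, C}, which is not all of the attributes, so the left side is not a superkey — BCNF is violated.
C -> A has non-prime {A} on the right and a non-superkey on the left, so 3NF fails.
No non-prime attribute depends on a proper subset of any candidate key, so 2NF holds.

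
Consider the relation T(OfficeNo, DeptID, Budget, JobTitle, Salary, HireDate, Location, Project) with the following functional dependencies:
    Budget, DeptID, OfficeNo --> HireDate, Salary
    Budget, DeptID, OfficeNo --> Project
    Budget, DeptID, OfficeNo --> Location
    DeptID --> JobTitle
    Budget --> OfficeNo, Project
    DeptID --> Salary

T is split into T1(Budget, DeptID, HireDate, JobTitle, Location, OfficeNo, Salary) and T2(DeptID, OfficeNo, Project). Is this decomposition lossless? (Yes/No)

No

The shared attributes are {DeptID, OfficeNo} and {DeptID, OfficeNo}⁺ = {DeptID, JobTitle, OfficeNo, Salary}.
The closure covers neither T1 nor T2 entirely; the join is not lossless.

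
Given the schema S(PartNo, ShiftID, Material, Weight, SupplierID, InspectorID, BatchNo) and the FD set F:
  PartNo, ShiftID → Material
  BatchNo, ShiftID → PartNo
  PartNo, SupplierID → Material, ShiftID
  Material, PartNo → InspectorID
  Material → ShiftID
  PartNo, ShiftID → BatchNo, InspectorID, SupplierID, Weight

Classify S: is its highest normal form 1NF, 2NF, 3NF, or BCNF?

Candidate keys: {BatchNo, Material}, {BatchNo, ShiftID}, {Material, PartNo}, {PartNo, ShiftID}, {PartNo, SupplierID}. Prime attributes: {BatchNo, Material, PartNo, ShiftID, SupplierID}.
Material → ShiftID breaks BCNF: {Material}⁺ = {Material, ShiftID}, so {Material} is not a superkey.
But every attribute on its right side ({ShiftID}) is prime, and the same holds for every other non-superkey FD, so 3NF still holds.

3NF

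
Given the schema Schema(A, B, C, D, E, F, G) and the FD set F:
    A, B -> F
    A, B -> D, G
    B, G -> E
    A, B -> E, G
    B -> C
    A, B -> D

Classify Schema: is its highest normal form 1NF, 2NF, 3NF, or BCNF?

Candidate key: {A, B}. Prime attributes: {A, B}.
For B, G -> E we have {B, G}⁺ = {B, C, E, G}; {B, G} is not a superkey, so BCNF fails.
Because {E} is non-prime and the left side of B, G -> E is not a superkey, the relation is not in 3NF.
{B} is a proper subset of the key {A, B}, and {B}⁺ contains the non-prime attribute {C} — a partial dependency, so 2NF is violated.

1NF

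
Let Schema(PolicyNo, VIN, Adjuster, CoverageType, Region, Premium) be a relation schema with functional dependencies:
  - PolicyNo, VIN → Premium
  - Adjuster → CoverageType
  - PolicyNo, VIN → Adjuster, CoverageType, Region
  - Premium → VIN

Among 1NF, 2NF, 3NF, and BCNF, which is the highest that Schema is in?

Candidate keys: {PolicyNo, Premium}, {PolicyNo, VIN}. Prime attributes: {PolicyNo, Premium, VIN}.
For Adjuster → CoverageType we have {Adjuster}⁺ = {Adjuster, CoverageType}; {Adjuster} is not a superkey, so BCNF fails.
Adjuster → CoverageType determines the non-prime attribute {CoverageType} from a non-superkey — 3NF is violated.
No proper subset of a key has a non-prime attribute in its closure, so there is no partial dependency; 2NF holds.

2NF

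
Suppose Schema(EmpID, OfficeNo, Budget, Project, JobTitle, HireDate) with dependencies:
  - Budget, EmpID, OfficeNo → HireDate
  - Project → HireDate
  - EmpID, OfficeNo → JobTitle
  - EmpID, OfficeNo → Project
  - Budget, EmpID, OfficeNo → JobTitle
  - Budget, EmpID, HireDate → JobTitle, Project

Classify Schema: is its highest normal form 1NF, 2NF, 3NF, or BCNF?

1NF

Candidate key: {Budget, EmpID, OfficeNo}. Prime attributes: {Budget, EmpID, OfficeNo}.
Project → HireDate: {Project}⁺ = {HireDate, Project}, which is not all of the attributes, so the left side is not a superkey — BCNF is violated.
Project → HireDate determines the non-prime attribute {HireDate} from a non-superkey — 3NF is violated.
{EmpID, OfficeNo} is a proper subset of the key {Budget, EmpID, OfficeNo}, and {EmpID, OfficeNo}⁺ contains the non-prime attributes {HireDate, JobTitle, Project} — a partial dependency, so 2NF is violated.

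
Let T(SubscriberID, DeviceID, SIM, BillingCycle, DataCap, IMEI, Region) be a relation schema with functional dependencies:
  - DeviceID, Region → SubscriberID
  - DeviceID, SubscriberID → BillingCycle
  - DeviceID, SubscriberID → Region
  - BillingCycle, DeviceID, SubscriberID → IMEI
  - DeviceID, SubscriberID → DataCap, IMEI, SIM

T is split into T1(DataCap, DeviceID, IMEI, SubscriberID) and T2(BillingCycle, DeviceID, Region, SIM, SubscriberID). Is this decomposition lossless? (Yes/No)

T1 ∩ T2 = {DeviceID, SubscriberID}; its closure under F is {BillingCycle, DataCap, DeviceID, IMEI, Region, SIM, SubscriberID}.
This includes all of T1, so the common attributes are a superkey of T1 — the join is lossless.

Yes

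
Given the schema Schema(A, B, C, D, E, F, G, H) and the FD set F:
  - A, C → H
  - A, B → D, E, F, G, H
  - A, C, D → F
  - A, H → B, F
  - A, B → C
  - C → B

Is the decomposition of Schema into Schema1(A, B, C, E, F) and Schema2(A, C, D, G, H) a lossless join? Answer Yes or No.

Yes

Schema1 ∩ Schema2 = {A, C}; its closure under F is {A, B, C, D, E, F, G, H}.
Since Schema1 ⊆ {A, B, C, D, E, F, G, H}, the intersection is a superkey of Schema1; the decomposition is lossless.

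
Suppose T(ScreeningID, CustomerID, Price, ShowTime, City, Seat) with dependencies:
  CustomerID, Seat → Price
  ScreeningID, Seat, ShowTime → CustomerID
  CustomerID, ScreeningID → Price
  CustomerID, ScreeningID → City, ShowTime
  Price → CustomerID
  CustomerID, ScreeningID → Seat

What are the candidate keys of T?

Attributes never on any right-hand side: {ScreeningID} — every candidate key must contain it.
{CustomerID, ScreeningID} is a candidate key since {CustomerID, ScreeningID}⁺ = {City, CustomerID, Price, ScreeningID, Seat, ShowTime} covers every attribute.
{Price, ScreeningID} is a candidate key since {Price, ScreeningID}⁺ = {City, CustomerID, Price, ScreeningID, Seat, ShowTime} covers every attribute.
{ScreeningID, Seat, ShowTime} is a candidate key since {ScreeningID, Seat, ShowTime}⁺ = {City, CustomerID, Price, ScreeningID, Seat, ShowTime} covers every attribute.
These are minimal and exhaustive — every other superkey contains one of them.

{CustomerID, ScreeningID}, {Price, ScreeningID}, {ScreeningID, Seat, ShowTime}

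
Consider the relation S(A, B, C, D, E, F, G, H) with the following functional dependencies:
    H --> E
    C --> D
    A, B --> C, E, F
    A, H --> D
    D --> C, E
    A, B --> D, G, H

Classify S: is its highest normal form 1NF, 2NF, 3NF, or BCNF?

Candidate key: {A, B}. Prime attributes: {A, B}.
For H --> E we have {H}⁺ = {E, H}; {H} is not a superkey, so BCNF fails.
H --> E has non-prime {E} on the right and a non-superkey on the left, so 3NF fails.
No proper subset of a key has a non-prime attribute in its closure, so there is no partial dependency; 2NF holds.

2NF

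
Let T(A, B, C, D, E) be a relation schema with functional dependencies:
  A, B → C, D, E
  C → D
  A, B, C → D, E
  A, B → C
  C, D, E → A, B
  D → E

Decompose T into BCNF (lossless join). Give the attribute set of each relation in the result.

Candidate keys of the original relation: {A, B}, {C}.
{A, B, C, D, E}: {D} determines {D, E} here but is not a superkey — split on D → E, giving {D, E} and {A, B, C, D}.
{D, E} has no BCNF violation.
{A, B, C, D} has no BCNF violation.

{A, B, C, D}; {D, E}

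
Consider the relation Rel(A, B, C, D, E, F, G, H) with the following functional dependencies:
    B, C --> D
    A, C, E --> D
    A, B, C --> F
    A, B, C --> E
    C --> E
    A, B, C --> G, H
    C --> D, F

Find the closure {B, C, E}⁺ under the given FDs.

{B, C, D, E, F}

Start with {B, C, E}.
B, C --> D applies; add {D} → now {B, C, D, E}.
C --> D, F applies; add {F} → now {B, C, D, E, F}.
No further FD applies.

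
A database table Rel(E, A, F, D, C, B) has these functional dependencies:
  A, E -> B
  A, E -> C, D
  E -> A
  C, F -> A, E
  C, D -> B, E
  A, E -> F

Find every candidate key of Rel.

{E}⁺ = {A, B, C, D, E, F} — all of the relation — so {E} is a candidate key.
{C, D}⁺ = {A, B, C, D, E, F} — all of the relation — so {C, D} is a candidate key.
{C, F}⁺ = {A, B, C, D, E, F} — all of the relation — so {C, F} is a candidate key.
These are minimal and exhaustive — every other superkey contains one of them.

{C, D}, {C, F}, {E}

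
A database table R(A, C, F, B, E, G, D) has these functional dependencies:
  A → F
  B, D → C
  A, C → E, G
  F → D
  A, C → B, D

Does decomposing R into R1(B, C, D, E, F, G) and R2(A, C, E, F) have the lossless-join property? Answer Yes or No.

Common attributes: {C, E, F}; their closure is {C, D, E, F}.
Neither R1 nor R2 is contained in that closure, so the decomposition is lossy.

No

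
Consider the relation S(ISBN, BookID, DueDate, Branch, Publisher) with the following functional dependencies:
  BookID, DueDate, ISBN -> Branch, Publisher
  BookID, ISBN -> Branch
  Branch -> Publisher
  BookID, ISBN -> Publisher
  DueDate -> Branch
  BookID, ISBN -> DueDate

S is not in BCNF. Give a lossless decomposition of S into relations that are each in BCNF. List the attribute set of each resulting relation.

{BookID, DueDate, ISBN}; {Branch, DueDate}; {Branch, Publisher}

Candidate key of the original relation: {BookID, ISBN}.
{BookID, Branch, DueDate, ISBN, Publisher}: {Branch} determines {Branch, Publisher} here but is not a superkey — split on Branch -> Publisher, giving {Branch, Publisher} and {BookID, Branch, DueDate, ISBN}.
{Branch, Publisher} has no BCNF violation.
{BookID, Branch, DueDate, ISBN}: {DueDate} determines {Branch, DueDate} here but is not a superkey — split on DueDate -> Branch, giving {Branch, DueDate} and {BookID, DueDate, ISBN}.
{Branch, DueDate} has no BCNF violation.
{BookID, DueDate, ISBN} has no BCNF violation.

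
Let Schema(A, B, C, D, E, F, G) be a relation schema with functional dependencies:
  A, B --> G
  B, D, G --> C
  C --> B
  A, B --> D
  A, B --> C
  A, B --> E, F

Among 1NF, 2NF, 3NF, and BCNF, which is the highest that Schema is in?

3NF

Candidate keys: {A, B}, {A, C}. Prime attributes: {A, B, C}.
B, D, G --> C: {B, D, G}⁺ = {B, C, D, G}, which is not all of the attributes, so the left side is not a superkey — BCNF is violated.
Its right-hand attributes {C} are all prime, as are those of every other non-superkey FD — the relation is in 3NF.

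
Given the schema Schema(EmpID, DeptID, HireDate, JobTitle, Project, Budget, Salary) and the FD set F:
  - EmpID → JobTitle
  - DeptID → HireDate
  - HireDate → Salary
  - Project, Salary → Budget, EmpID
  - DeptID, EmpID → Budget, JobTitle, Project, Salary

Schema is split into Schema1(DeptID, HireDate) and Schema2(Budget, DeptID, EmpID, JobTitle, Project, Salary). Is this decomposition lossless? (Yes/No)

Yes

Common attributes: {DeptID}; their closure is {DeptID, HireDate, Salary}.
Schema1 is contained in that closure, so Schema1 ∩ Schema2 → Schema1 holds and the join is lossless.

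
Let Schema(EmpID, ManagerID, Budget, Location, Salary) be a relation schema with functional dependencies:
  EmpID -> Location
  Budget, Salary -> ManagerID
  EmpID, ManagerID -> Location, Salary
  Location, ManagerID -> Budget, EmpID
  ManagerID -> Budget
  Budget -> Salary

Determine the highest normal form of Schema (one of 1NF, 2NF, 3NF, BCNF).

Candidate keys: {Budget, EmpID}, {Budget, Location}, {EmpID, ManagerID}, {Location, ManagerID}. Prime attributes: {Budget, EmpID, Location, ManagerID}.
EmpID -> Location: {EmpID}⁺ = {EmpID, Location}, which is not all of the attributes, so the left side is not a superkey — BCNF is violated.
Budget -> Salary has non-prime {Salary} on the right and a non-superkey on the left, so 3NF fails.
Since {Budget} ⊂ {Budget, EmpID} and {Budget}⁺ ⊇ {Salary} with {Salary} non-prime, there is a partial dependency; 2NF fails.

1NF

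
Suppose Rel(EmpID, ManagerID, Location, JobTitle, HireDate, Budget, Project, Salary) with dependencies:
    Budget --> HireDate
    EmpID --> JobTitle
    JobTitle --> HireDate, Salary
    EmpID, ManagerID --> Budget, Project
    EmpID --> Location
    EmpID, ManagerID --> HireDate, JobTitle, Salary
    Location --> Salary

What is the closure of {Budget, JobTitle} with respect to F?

Start with {Budget, JobTitle}.
Budget --> HireDate applies; add {HireDate} → now {Budget, HireDate, JobTitle}.
JobTitle --> HireDate, Salary applies; add {Salary} → now {Budget, HireDate, JobTitle, Salary}.
No further FD applies.

{Budget, HireDate, JobTitle, Salary}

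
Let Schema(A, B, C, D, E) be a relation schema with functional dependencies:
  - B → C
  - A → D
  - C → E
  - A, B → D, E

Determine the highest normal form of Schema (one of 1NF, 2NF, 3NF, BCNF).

Candidate key: {A, B}. Prime attributes: {A, B}.
B → C: {B}⁺ = {B, C, E}, which is not all of the attributes, so the left side is not a superkey — BCNF is violated.
Because {C} is non-prime and the left side of B → C is not a superkey, the relation is not in 3NF.
{A} is a proper subset of the key {A, B}, and {A}⁺ contains the non-prime attribute {D} — a partial dependency, so 2NF is violated.

1NF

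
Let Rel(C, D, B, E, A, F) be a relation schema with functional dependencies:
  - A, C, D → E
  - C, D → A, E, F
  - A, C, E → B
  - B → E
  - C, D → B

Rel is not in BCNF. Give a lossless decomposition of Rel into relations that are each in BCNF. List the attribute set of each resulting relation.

Candidate key of the original relation: {C, D}.
Within {A, B, C, D, E, F}: {A, C, E}⁺ ∩ {A, B, C, D, E, F} = {A, B, C, E}, not the whole set, so A, C, E → B violates BCNF; decompose into {A, B, C, E} and {A, C, D, E, F}.
Within {A, B, C, E}: {B}⁺ ∩ {A, B, C, E} = {B, E}, not the whole set, so B → E violates BCNF; decompose into {B, E} and {A, B, C}.
{B, E}: every determinant is a superkey — BCNF.
{A, B, C}: every determinant is a superkey — BCNF.
{A, C, D, E, F}: every determinant is a superkey — BCNF.

{A, B, C}; {A, C, D, E, F}; {B, E}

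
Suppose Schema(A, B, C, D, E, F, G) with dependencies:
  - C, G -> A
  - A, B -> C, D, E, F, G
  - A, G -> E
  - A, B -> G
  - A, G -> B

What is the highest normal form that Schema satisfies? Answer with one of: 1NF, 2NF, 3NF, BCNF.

BCNF

Candidate keys: {A, B}, {A, G}, {C, G}. Prime attributes: {A, B, C, G}.
Every FD has a superkey on the left, so the relation is in BCNF.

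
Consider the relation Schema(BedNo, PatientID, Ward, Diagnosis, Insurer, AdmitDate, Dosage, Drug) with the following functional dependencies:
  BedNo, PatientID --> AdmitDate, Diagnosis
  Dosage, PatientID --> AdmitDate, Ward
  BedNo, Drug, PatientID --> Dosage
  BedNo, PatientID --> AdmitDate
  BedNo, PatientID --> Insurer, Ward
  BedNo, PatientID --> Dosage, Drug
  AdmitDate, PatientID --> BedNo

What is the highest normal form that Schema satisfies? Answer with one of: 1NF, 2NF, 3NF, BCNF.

BCNF

Candidate keys: {AdmitDate, PatientID}, {BedNo, PatientID}, {Dosage, PatientID}. Prime attributes: {AdmitDate, BedNo, Dosage, PatientID}.
Each dependency's left side is a superkey — BCNF holds.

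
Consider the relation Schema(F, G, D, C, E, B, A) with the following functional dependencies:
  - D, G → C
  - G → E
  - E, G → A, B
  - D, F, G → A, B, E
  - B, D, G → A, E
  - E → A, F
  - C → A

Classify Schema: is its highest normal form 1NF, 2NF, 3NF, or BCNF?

1NF

Candidate key: {D, G}. Prime attributes: {D, G}.
G → E: {G}⁺ = {A, B, E, F, G}, which is not all of the attributes, so the left side is not a superkey — BCNF is violated.
G → E has non-prime {E} on the right and a non-superkey on the left, so 3NF fails.
Since {G} ⊂ {D, G} and {G}⁺ ⊇ {A, B, E, F} with {A, B, E, F} non-prime, there is a partial dependency; 2NF fails.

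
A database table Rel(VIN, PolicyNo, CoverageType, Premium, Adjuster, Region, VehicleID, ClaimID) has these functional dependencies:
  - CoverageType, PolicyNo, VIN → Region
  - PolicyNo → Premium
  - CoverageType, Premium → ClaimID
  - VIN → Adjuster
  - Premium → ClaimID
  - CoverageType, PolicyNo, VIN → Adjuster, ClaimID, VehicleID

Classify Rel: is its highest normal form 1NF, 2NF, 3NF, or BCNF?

Candidate key: {CoverageType, PolicyNo, VIN}. Prime attributes: {CoverageType, PolicyNo, VIN}.
PolicyNo → Premium: {PolicyNo}⁺ = {ClaimID, PolicyNo, Premium}, which is not all of the attributes, so the left side is not a superkey — BCNF is violated.
PolicyNo → Premium determines the non-prime attribute {Premium} from a non-superkey — 3NF is violated.
Since {PolicyNo} ⊂ {CoverageType, PolicyNo, VIN} and {PolicyNo}⁺ ⊇ {ClaimID, Premium} with {ClaimID, Premium} non-prime, there is a partial dependency; 2NF fails.

1NF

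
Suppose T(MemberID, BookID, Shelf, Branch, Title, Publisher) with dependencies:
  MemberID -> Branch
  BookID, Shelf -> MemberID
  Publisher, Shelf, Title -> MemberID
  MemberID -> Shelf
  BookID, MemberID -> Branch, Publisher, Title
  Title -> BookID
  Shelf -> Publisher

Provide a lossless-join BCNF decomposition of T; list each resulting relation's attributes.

{BookID, Title}; {Branch, MemberID, Shelf}; {MemberID, Title}; {Publisher, Shelf}

Candidate keys of the original relation: {BookID, MemberID}, {BookID, Shelf}, {MemberID, Title}, {Shelf, Title}.
In {BookID, Branch, MemberID, Publisher, Shelf, Title}, {MemberID} is not a superkey ({MemberID}⁺ restricted to this set is {Branch, MemberID, Publisher, Shelf}), so split on MemberID -> Branch, Publisher, Shelf into {Branch, MemberID, Publisher, Shelf} and {BookID, MemberID, Title}.
In {Branch, MemberID, Publisher, Shelf}, {Shelf} is not a superkey ({Shelf}⁺ restricted to this set is {Publisher, Shelf}), so split on Shelf -> Publisher into {Publisher, Shelf} and {Branch, MemberID, Shelf}.
{Publisher, Shelf}: every determinant is a superkey — BCNF.
{Branch, MemberID, Shelf}: every determinant is a superkey — BCNF.
In {BookID, MemberID, Title}, {Title} is not a superkey ({Title}⁺ restricted to this set is {BookID, Title}), so split on Title -> BookID into {BookID, Title} and {MemberID, Title}.
{BookID, Title}: every determinant is a superkey — BCNF.
{MemberID, Title}: every determinant is a superkey — BCNF.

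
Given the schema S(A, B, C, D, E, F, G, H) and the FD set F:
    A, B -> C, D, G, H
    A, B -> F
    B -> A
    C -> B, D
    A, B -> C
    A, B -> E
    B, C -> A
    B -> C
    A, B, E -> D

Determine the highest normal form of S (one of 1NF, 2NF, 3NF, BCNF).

BCNF

Candidate keys: {B}, {C}. Prime attributes: {B, C}.
Each dependency's left side is a superkey — BCNF holds.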